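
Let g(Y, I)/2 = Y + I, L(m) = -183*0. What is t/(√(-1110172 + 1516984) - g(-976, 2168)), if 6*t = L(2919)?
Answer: 0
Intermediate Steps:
L(m) = 0
t = 0 (t = (⅙)*0 = 0)
g(Y, I) = 2*I + 2*Y (g(Y, I) = 2*(Y + I) = 2*(I + Y) = 2*I + 2*Y)
t/(√(-1110172 + 1516984) - g(-976, 2168)) = 0/(√(-1110172 + 1516984) - (2*2168 + 2*(-976))) = 0/(√406812 - (4336 - 1952)) = 0/(2*√101703 - 1*2384) = 0/(2*√101703 - 2384) = 0/(-2384 + 2*√101703) = 0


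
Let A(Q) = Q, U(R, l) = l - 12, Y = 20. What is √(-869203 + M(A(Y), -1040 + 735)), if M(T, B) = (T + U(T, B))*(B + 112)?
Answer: I*√811882 ≈ 901.04*I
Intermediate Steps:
U(R, l) = -12 + l
M(T, B) = (112 + B)*(-12 + B + T) (M(T, B) = (T + (-12 + B))*(B + 112) = (-12 + B + T)*(112 + B) = (112 + B)*(-12 + B + T))
√(-869203 + M(A(Y), -1040 + 735)) = √(-869203 + (-1344 + (-1040 + 735)² + 100*(-1040 + 735) + 112*20 + (-1040 + 735)*20)) = √(-869203 + (-1344 + (-305)² + 100*(-305) + 2240 - 305*20)) = √(-869203 + (-1344 + 93025 - 30500 + 2240 - 6100)) = √(-869203 + 57321) = √(-811882) = I*√811882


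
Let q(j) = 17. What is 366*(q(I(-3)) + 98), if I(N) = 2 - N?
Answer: 42090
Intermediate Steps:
366*(q(I(-3)) + 98) = 366*(17 + 98) = 366*115 = 42090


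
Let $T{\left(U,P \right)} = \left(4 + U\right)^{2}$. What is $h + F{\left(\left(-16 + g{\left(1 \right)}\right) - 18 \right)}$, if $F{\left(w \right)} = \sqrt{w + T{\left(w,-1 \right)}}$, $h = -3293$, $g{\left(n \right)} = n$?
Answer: $-3293 + 2 \sqrt{202} \approx -3264.6$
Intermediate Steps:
$F{\left(w \right)} = \sqrt{w + \left(4 + w\right)^{2}}$
$h + F{\left(\left(-16 + g{\left(1 \right)}\right) - 18 \right)} = -3293 + \sqrt{\left(\left(-16 + 1\right) - 18\right) + \left(4 + \left(\left(-16 + 1\right) - 18\right)\right)^{2}} = -3293 + \sqrt{\left(-15 - 18\right) + \left(4 - 33\right)^{2}} = -3293 + \sqrt{-33 + \left(4 - 33\right)^{2}} = -3293 + \sqrt{-33 + \left(-29\right)^{2}} = -3293 + \sqrt{-33 + 841} = -3293 + \sqrt{808} = -3293 + 2 \sqrt{202}$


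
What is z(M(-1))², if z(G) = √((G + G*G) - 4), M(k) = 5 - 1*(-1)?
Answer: 38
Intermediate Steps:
M(k) = 6 (M(k) = 5 + 1 = 6)
z(G) = √(-4 + G + G²) (z(G) = √((G + G²) - 4) = √(-4 + G + G²))
z(M(-1))² = (√(-4 + 6 + 6²))² = (√(-4 + 6 + 36))² = (√38)² = 38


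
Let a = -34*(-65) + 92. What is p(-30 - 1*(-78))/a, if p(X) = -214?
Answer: -107/1151 ≈ -0.092963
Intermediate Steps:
a = 2302 (a = 2210 + 92 = 2302)
p(-30 - 1*(-78))/a = -214/2302 = -214*1/2302 = -107/1151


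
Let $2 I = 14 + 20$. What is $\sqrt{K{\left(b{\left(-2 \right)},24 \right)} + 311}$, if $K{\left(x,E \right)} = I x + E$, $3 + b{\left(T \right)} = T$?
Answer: $5 \sqrt{10} \approx 15.811$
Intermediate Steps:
$I = 17$ ($I = \frac{14 + 20}{2} = \frac{1}{2} \cdot 34 = 17$)
$b{\left(T \right)} = -3 + T$
$K{\left(x,E \right)} = E + 17 x$ ($K{\left(x,E \right)} = 17 x + E = E + 17 x$)
$\sqrt{K{\left(b{\left(-2 \right)},24 \right)} + 311} = \sqrt{\left(24 + 17 \left(-3 - 2\right)\right) + 311} = \sqrt{\left(24 + 17 \left(-5\right)\right) + 311} = \sqrt{\left(24 - 85\right) + 311} = \sqrt{-61 + 311} = \sqrt{250} = 5 \sqrt{10}$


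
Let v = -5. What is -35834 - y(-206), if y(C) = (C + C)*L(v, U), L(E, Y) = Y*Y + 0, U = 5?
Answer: -25534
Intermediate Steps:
L(E, Y) = Y² (L(E, Y) = Y² + 0 = Y²)
y(C) = 50*C (y(C) = (C + C)*5² = (2*C)*25 = 50*C)
-35834 - y(-206) = -35834 - 50*(-206) = -35834 - 1*(-10300) = -35834 + 10300 = -25534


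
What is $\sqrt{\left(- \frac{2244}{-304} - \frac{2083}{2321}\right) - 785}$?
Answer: $\frac{i \sqrt{6055987209613}}{88198} \approx 27.902 i$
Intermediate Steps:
$\sqrt{\left(- \frac{2244}{-304} - \frac{2083}{2321}\right) - 785} = \sqrt{\left(\left(-2244\right) \left(- \frac{1}{304}\right) - \frac{2083}{2321}\right) - 785} = \sqrt{\left(\frac{561}{76} - \frac{2083}{2321}\right) - 785} = \sqrt{\frac{1143773}{176396} - 785} = \sqrt{- \frac{137327087}{176396}} = \frac{i \sqrt{6055987209613}}{88198}$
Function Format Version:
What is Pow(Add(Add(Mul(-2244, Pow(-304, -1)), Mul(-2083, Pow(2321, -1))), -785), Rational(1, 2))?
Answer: Mul(Rational(1, 88198), I, Pow(6055987209613, Rational(1, 2))) ≈ Mul(27.902, I)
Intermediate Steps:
Pow(Add(Add(Mul(-2244, Pow(-304, -1)), Mul(-2083, Pow(2321, -1))), -785), Rational(1, 2)) = Pow(Add(Add(Mul(-2244, Rational(-1, 304)), Mul(-2083, Rational(1, 2321))), -785), Rational(1, 2)) = Pow(Add(Add(Rational(561, 76), Rational(-2083, 2321)), -785), Rational(1, 2)) = Pow(Add(Rational(1143773, 176396), -785), Rational(1, 2)) = Pow(Rational(-137327087, 176396), Rational(1, 2)) = Mul(Rational(1, 88198), I, Pow(6055987209613, Rational(1, 2)))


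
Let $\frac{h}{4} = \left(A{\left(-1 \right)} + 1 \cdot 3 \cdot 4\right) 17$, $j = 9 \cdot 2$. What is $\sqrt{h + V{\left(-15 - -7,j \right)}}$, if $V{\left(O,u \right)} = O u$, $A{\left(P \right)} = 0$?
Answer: $4 \sqrt{42} \approx 25.923$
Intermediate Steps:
$j = 18$
$h = 816$ ($h = 4 \left(0 + 1 \cdot 3 \cdot 4\right) 17 = 4 \left(0 + 3 \cdot 4\right) 17 = 4 \left(0 + 12\right) 17 = 4 \cdot 12 \cdot 17 = 4 \cdot 204 = 816$)
$\sqrt{h + V{\left(-15 - -7,j \right)}} = \sqrt{816 + \left(-15 - -7\right) 18} = \sqrt{816 + \left(-15 + 7\right) 18} = \sqrt{816 - 144} = \sqrt{672} = 4 \sqrt{42}$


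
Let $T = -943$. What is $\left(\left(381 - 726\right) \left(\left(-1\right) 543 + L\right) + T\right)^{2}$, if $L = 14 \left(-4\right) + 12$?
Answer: $40631271184$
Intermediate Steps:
$L = -44$ ($L = -56 + 12 = -44$)
$\left(\left(381 - 726\right) \left(\left(-1\right) 543 + L\right) + T\right)^{2} = \left(\left(381 - 726\right) \left(\left(-1\right) 543 - 44\right) - 943\right)^{2} = \left(- 345 \left(-543 - 44\right) - 943\right)^{2} = \left(\left(-345\right) \left(-587\right) - 943\right)^{2} = \left(202515 - 943\right)^{2} = 201572^{2} = 40631271184$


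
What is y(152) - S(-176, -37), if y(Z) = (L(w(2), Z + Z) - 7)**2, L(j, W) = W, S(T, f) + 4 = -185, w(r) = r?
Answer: 88398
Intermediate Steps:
S(T, f) = -189 (S(T, f) = -4 - 185 = -189)
y(Z) = (-7 + 2*Z)**2 (y(Z) = ((Z + Z) - 7)**2 = (2*Z - 7)**2 = (-7 + 2*Z)**2)
y(152) - S(-176, -37) = (-7 + 2*152)**2 - 1*(-189) = (-7 + 304)**2 + 189 = 297**2 + 189 = 88209 + 189 = 88398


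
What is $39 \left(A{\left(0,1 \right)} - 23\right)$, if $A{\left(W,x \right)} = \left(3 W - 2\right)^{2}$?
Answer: $-741$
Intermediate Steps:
$A{\left(W,x \right)} = \left(-2 + 3 W\right)^{2}$
$39 \left(A{\left(0,1 \right)} - 23\right) = 39 \left(\left(-2 + 3 \cdot 0\right)^{2} - 23\right) = 39 \left(\left(-2 + 0\right)^{2} - 23\right) = 39 \left(\left(-2\right)^{2} - 23\right) = 39 \left(4 - 23\right) = 39 \left(-19\right) = -741$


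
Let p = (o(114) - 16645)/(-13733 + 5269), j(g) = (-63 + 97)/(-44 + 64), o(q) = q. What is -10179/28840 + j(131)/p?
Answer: 246703943/476754040 ≈ 0.51747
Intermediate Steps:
j(g) = 17/10 (j(g) = 34/20 = 34*(1/20) = 17/10)
p = 16531/8464 (p = (114 - 16645)/(-13733 + 5269) = -16531/(-8464) = -16531*(-1/8464) = 16531/8464 ≈ 1.9531)
-10179/28840 + j(131)/p = -10179/28840 + 17/(10*(16531/8464)) = -10179*1/28840 + (17/10)*(8464/16531) = -10179/28840 + 71944/82655 = 246703943/476754040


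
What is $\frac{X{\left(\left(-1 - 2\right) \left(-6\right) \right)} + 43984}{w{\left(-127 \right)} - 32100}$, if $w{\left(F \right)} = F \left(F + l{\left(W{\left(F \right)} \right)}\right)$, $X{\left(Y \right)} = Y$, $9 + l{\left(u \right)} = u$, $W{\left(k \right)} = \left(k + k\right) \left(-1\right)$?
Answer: $- \frac{22001}{23543} \approx -0.9345$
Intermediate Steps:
$W{\left(k \right)} = - 2 k$ ($W{\left(k \right)} = 2 k \left(-1\right) = - 2 k$)
$l{\left(u \right)} = -9 + u$
$w{\left(F \right)} = F \left(-9 - F\right)$ ($w{\left(F \right)} = F \left(F - \left(9 + 2 F\right)\right) = F \left(-9 - F\right)$)
$\frac{X{\left(\left(-1 - 2\right) \left(-6\right) \right)} + 43984}{w{\left(-127 \right)} - 32100} = \frac{\left(-1 - 2\right) \left(-6\right) + 43984}{- 127 \left(-9 - -127\right) - 32100} = \frac{\left(-3\right) \left(-6\right) + 43984}{- 127 \left(-9 + 127\right) - 32100} = \frac{18 + 43984}{\left(-127\right) 118 - 32100} = \frac{44002}{-14986 - 32100} = \frac{44002}{-47086} = 44002 \left(- \frac{1}{47086}\right) = - \frac{22001}{23543}$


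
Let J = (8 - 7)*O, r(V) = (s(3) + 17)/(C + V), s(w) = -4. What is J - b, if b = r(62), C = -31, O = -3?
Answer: -106/31 ≈ -3.4194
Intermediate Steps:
r(V) = 13/(-31 + V) (r(V) = (-4 + 17)/(-31 + V) = 13/(-31 + V))
b = 13/31 (b = 13/(-31 + 62) = 13/31 ≈ 0.41935)
J = -3 (J = (8 - 7)*(-3) = 1*(-3) = -3)
J - b = -3 - 1*13/31 = -3 - 13/31 = -106/31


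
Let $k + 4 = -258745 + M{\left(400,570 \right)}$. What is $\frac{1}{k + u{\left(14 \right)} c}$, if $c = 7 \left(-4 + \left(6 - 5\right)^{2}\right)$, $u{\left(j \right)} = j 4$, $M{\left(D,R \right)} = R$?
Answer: $- \frac{1}{259355} \approx -3.8557 \cdot 10^{-6}$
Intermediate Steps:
$u{\left(j \right)} = 4 j$
$k = -258179$ ($k = -4 + \left(-258745 + 570\right) = -4 - 258175 = -258179$)
$c = -21$ ($c = 7 \left(-4 + 1^{2}\right) = 7 \left(-4 + 1\right) = 7 \left(-3\right) = -21$)
$\frac{1}{k + u{\left(14 \right)} c} = \frac{1}{-258179 + 4 \cdot 14 \left(-21\right)} = \frac{1}{-258179 + 56 \left(-21\right)} = \frac{1}{-258179 - 1176} = \frac{1}{-259355} = - \frac{1}{259355}$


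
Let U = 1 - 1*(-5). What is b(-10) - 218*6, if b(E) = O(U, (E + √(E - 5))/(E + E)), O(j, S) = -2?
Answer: -1310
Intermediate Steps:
U = 6 (U = 1 + 5 = 6)
b(E) = -2
b(-10) - 218*6 = -2 - 218*6 = -2 - 1308 = -1310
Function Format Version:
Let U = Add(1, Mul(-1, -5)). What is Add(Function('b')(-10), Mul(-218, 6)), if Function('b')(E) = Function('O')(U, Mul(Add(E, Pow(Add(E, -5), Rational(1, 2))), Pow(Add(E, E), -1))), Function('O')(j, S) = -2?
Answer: -1310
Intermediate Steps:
U = 6 (U = Add(1, 5) = 6)
Function('b')(E) = -2
Add(Function('b')(-10), Mul(-218, 6)) = Add(-2, Mul(-218, 6)) = Add(-2, -1308) = -1310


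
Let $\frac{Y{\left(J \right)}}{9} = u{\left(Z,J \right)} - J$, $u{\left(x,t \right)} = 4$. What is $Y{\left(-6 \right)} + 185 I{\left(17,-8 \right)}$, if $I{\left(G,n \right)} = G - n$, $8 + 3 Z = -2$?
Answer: $4715$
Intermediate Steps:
$Z = - \frac{10}{3}$ ($Z = - \frac{8}{3} + \frac{1}{3} \left(-2\right) = - \frac{8}{3} - \frac{2}{3} = - \frac{10}{3} \approx -3.3333$)
$Y{\left(J \right)} = 36 - 9 J$ ($Y{\left(J \right)} = 9 \left(4 - J\right) = 36 - 9 J$)
$Y{\left(-6 \right)} + 185 I{\left(17,-8 \right)} = \left(36 - -54\right) + 185 \left(17 - -8\right) = \left(36 + 54\right) + 185 \left(17 + 8\right) = 90 + 185 \cdot 25 = 90 + 4625 = 4715$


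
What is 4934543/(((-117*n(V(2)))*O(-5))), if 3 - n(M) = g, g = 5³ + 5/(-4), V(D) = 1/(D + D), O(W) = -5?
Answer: -19738172/282555 ≈ -69.856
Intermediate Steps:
V(D) = 1/(2*D)
g = 495/4 (g = 125 - ¼*5 = 125 - 5/4 = 495/4 ≈ 123.75)
n(M) = -483/4 (n(M) = 3 - 1*495/4 = 3 - 495/4 = -483/4)
4934543/(((-117*n(V(2)))*O(-5))) = 4934543/((-117*(-483/4)*(-5))) = 4934543/(((56511/4)*(-5))) = 4934543/(-282555/4) = 4934543*(-4/282555) = -19738172/282555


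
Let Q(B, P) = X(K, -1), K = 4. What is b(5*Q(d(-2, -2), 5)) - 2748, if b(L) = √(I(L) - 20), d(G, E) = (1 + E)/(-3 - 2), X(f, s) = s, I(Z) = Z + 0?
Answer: -2748 + 5*I ≈ -2748.0 + 5.0*I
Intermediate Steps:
I(Z) = Z
d(G, E) = -⅕ - E/5 (d(G, E) = (1 + E)/(-5) = (1 + E)*(-⅕) = -⅕ - E/5)
Q(B, P) = -1
b(L) = √(-20 + L) (b(L) = √(L - 20) = √(-20 + L))
b(5*Q(d(-2, -2), 5)) - 2748 = √(-20 + 5*(-1)) - 2748 = √(-20 - 5) - 2748 = √(-25) - 2748 = 5*I - 2748 = -2748 + 5*I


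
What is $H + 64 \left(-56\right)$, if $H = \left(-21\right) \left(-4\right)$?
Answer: $-3500$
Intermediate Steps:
$H = 84$
$H + 64 \left(-56\right) = 84 + 64 \left(-56\right) = 84 - 3584 = -3500$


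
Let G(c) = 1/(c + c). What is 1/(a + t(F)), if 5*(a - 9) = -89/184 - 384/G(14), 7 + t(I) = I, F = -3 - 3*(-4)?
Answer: -920/1968337 ≈ -0.00046740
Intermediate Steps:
G(c) = 1/(2*c)
F = 9 (F = -3 + 12 = 9)
t(I) = -7 + I
a = -1970177/920 (a = 9 + (-89/184 - 384/((½)/14))/5 = 9 + (-89*1/184 - 384/((½)*(1/14)))/5 = 9 + (-89/184 - 384/1/28)/5 = 9 + (-89/184 - 384*28)/5 = 9 + (-89/184 - 10752)/5 = 9 + (⅕)*(-1978457/184) = 9 - 1978457/920 = -1970177/920 ≈ -2141.5)
1/(a + t(F)) = 1/(-1970177/920 + (-7 + 9)) = 1/(-1970177/920 + 2) = 1/(-1968337/920) = -920/1968337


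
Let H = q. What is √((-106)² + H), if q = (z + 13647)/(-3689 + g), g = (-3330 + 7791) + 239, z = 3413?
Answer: 4*√718862451/1011 ≈ 106.08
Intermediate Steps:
g = 4700 (g = 4461 + 239 = 4700)
q = 17060/1011 (q = (3413 + 13647)/(-3689 + 4700) = 17060/1011 ≈ 16.874)
H = 17060/1011 ≈ 16.874
√((-106)² + H) = √((-106)² + 17060/1011) = √(11236 + 17060/1011) = √(11376656/1011) = 4*√718862451/1011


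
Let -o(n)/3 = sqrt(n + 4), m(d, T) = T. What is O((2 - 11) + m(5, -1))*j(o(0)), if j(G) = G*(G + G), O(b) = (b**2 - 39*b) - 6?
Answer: 34848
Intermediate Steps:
o(n) = -3*sqrt(4 + n) (o(n) = -3*sqrt(n + 4) = -3*sqrt(4 + n))
O(b) = -6 + b**2 - 39*b
j(G) = 2*G**2 (j(G) = G*(2*G) = 2*G**2)
O((2 - 11) + m(5, -1))*j(o(0)) = (-6 + ((2 - 11) - 1)**2 - 39*((2 - 11) - 1))*(2*(-3*sqrt(4 + 0))**2) = (-6 + (-9 - 1)**2 - 39*(-9 - 1))*(2*(-3*sqrt(4))**2) = (-6 + (-10)**2 - 39*(-10))*(2*(-3*2)**2) = (-6 + 100 + 390)*(2*(-6)**2) = 484*(2*36) = 484*72 = 34848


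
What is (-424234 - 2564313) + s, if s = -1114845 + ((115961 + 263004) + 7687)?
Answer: -3716740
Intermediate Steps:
s = -728193 (s = -1114845 + (378965 + 7687) = -1114845 + 386652 = -728193)
(-424234 - 2564313) + s = (-424234 - 2564313) - 728193 = -2988547 - 728193 = -3716740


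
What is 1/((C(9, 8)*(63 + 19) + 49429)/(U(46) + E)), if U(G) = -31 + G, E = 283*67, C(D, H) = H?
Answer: 18976/50085 ≈ 0.37888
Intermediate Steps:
E = 18961
1/((C(9, 8)*(63 + 19) + 49429)/(U(46) + E)) = 1/((8*(63 + 19) + 49429)/((-31 + 46) + 18961)) = 1/((8*82 + 49429)/(15 + 18961)) = 1/((656 + 49429)/18976) = 1/(50085*(1/18976)) = 1/(50085/18976) = 18976/50085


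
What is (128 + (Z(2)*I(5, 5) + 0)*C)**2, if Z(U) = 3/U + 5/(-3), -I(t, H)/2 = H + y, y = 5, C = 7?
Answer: 206116/9 ≈ 22902.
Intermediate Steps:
I(t, H) = -10 - 2*H (I(t, H) = -2*(H + 5) = -2*(5 + H) = -10 - 2*H)
Z(U) = -5/3 + 3/U (Z(U) = 3/U + 5*(-1/3) = 3/U - 5/3 = -5/3 + 3/U)
(128 + (Z(2)*I(5, 5) + 0)*C)**2 = (128 + ((-5/3 + 3/2)*(-10 - 2*5) + 0)*7)**2 = (128 + ((-5/3 + 3*(1/2))*(-10 - 10) + 0)*7)**2 = (128 + ((-5/3 + 3/2)*(-20) + 0)*7)**2 = (128 + (-1/6*(-20) + 0)*7)**2 = (128 + (10/3 + 0)*7)**2 = (128 + (10/3)*7)**2 = (128 + 70/3)**2 = (454/3)**2 = 206116/9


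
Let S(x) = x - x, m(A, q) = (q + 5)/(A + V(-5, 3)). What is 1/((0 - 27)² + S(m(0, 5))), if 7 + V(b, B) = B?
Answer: 1/729 ≈ 0.0013717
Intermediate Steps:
V(b, B) = -7 + B
m(A, q) = (5 + q)/(-4 + A) (m(A, q) = (q + 5)/(A + (-7 + 3)) = (5 + q)/(A - 4) = (5 + q)/(-4 + A))
S(x) = 0
1/((0 - 27)² + S(m(0, 5))) = 1/((0 - 27)² + 0) = 1/((-27)² + 0) = 1/(729 + 0) = 1/729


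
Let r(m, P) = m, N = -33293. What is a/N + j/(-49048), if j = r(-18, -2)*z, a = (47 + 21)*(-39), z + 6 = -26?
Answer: 1066332/15701491 ≈ 0.067913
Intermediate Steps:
z = -32 (z = -6 - 26 = -32)
a = -2652 (a = 68*(-39) = -2652)
j = 576 (j = -18*(-32) = 576)
a/N + j/(-49048) = -2652/(-33293) + 576/(-49048) = -2652*(-1/33293) + 576*(-1/49048) = 204/2561 - 72/6131 = 1066332/15701491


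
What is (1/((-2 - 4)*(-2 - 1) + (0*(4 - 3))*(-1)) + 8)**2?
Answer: 21025/324 ≈ 64.892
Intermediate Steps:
(1/((-2 - 4)*(-2 - 1) + (0*(4 - 3))*(-1)) + 8)**2 = (1/(-6*(-3) + (0*1)*(-1)) + 8)**2 = (1/(18 + 0*(-1)) + 8)**2 = (1/(18 + 0) + 8)**2 = (1/18 + 8)**2 = (145/18)**2 = 21025/324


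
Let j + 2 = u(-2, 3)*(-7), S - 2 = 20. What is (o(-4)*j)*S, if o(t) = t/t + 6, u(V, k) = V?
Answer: 1848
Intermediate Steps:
o(t) = 7 (o(t) = 1 + 6 = 7)
S = 22 (S = 2 + 20 = 22)
j = 12 (j = -2 - 2*(-7) = -2 + 14 = 12)
(o(-4)*j)*S = (7*12)*22 = 84*22 = 1848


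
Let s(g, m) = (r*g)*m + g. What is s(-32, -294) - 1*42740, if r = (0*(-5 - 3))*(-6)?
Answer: -42772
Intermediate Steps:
r = 0 (r = (0*(-8))*(-6) = 0*(-6) = 0)
s(g, m) = g (s(g, m) = (0*g)*m + g = 0*m + g = 0 + g = g)
s(-32, -294) - 1*42740 = -32 - 1*42740 = -32 - 42740 = -42772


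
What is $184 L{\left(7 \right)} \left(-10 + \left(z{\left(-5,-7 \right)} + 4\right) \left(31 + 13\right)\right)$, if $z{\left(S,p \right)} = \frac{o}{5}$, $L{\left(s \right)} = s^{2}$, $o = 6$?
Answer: $\frac{9863504}{5} \approx 1.9727 \cdot 10^{6}$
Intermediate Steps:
$z{\left(S,p \right)} = \frac{6}{5}$
$184 L{\left(7 \right)} \left(-10 + \left(z{\left(-5,-7 \right)} + 4\right) \left(31 + 13\right)\right) = 184 \cdot 7^{2} \left(-10 + \left(\frac{6}{5} + 4\right) \left(31 + 13\right)\right) = 184 \cdot 49 \left(-10 + \frac{26}{5} \cdot 44\right) = 9016 \left(-10 + \frac{1144}{5}\right) = 9016 \cdot \frac{1094}{5} = \frac{9863504}{5}$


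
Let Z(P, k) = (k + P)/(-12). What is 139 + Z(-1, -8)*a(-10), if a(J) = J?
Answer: 263/2 ≈ 131.50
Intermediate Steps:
Z(P, k) = -P/12 - k/12 (Z(P, k) = (P + k)*(-1/12) = -P/12 - k/12)
139 + Z(-1, -8)*a(-10) = 139 + (-1/12*(-1) - 1/12*(-8))*(-10) = 139 + (1/12 + ⅔)*(-10) = 139 + (¾)*(-10) = 139 - 15/2 = 263/2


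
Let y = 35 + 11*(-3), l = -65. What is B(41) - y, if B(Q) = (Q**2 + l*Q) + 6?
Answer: -980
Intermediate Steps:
B(Q) = 6 + Q**2 - 65*Q (B(Q) = (Q**2 - 65*Q) + 6 = 6 + Q**2 - 65*Q)
y = 2 (y = 35 - 33 = 2)
B(41) - y = (6 + 41**2 - 65*41) - 1*2 = (6 + 1681 - 2665) - 2 = -978 - 2 = -980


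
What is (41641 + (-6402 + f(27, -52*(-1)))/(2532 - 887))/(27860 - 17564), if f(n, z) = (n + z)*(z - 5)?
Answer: 5708063/1411410 ≈ 4.0442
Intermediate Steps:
f(n, z) = (-5 + z)*(n + z) (f(n, z) = (n + z)*(-5 + z) = (-5 + z)*(n + z))
(41641 + (-6402 + f(27, -52*(-1)))/(2532 - 887))/(27860 - 17564) = (41641 + (-6402 + ((-52*(-1))**2 - 5*27 - (-260)*(-1) + 27*(-52*(-1))))/(2532 - 887))/(27860 - 17564) = (41641 + (-6402 + (52**2 - 135 - 5*52 + 27*52))/1645)/10296 = (41641 + (-6402 + (2704 - 135 - 260 + 1404))*(1/1645))*(1/10296) = (41641 + (-6402 + 3713)*(1/1645))*(1/10296) = (41641 - 2689*1/1645)*(1/10296) = (41641 - 2689/1645)*(1/10296) = (68496756/1645)*(1/10296) = 5708063/1411410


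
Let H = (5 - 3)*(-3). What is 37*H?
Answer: -222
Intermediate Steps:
H = -6 (H = 2*(-3) = -6)
37*H = 37*(-6) = -222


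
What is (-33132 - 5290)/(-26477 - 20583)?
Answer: 19211/23530 ≈ 0.81645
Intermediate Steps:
(-33132 - 5290)/(-26477 - 20583) = -38422/(-47060) = -38422*(-1/47060) = 19211/23530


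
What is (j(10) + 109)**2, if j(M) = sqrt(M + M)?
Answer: 11901 + 436*sqrt(5) ≈ 12876.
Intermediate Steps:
j(M) = sqrt(2)*sqrt(M) (j(M) = sqrt(2*M) = sqrt(2)*sqrt(M))
(j(10) + 109)**2 = (sqrt(2)*sqrt(10) + 109)**2 = (2*sqrt(5) + 109)**2 = (109 + 2*sqrt(5))**2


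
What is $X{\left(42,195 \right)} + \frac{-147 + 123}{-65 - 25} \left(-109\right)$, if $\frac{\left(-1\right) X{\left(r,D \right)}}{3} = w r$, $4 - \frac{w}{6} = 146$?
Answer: $\frac{1609844}{15} \approx 1.0732 \cdot 10^{5}$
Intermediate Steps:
$w = -852$ ($w = 24 - 876 = -852$)
$X{\left(r,D \right)} = 2556 r$ ($X{\left(r,D \right)} = - 3 \left(- 852 r\right) = 2556 r$)
$X{\left(42,195 \right)} + \frac{-147 + 123}{-65 - 25} \left(-109\right) = 2556 \cdot 42 + \frac{-147 + 123}{-65 - 25} \left(-109\right) = 107352 + - \frac{24}{-90} \left(-109\right) = 107352 + \left(-24\right) \left(- \frac{1}{90}\right) \left(-109\right) = 107352 + \frac{4}{15} \left(-109\right) = 107352 - \frac{436}{15} = \frac{1609844}{15}$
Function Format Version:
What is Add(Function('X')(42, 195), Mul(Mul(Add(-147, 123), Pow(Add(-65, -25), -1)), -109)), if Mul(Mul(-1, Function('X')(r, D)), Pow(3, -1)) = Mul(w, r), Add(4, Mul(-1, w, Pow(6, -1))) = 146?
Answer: Rational(1609844, 15) ≈ 1.0732e+5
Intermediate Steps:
w = -852 (w = Add(24, Mul(-6, 146)) = Add(24, -876) = -852)
Function('X')(r, D) = Mul(2556, r) (Function('X')(r, D) = Mul(-3, Mul(-852, r)) = Mul(2556, r))
Add(Function('X')(42, 195), Mul(Mul(Add(-147, 123), Pow(Add(-65, -25), -1)), -109)) = Add(Mul(2556, 42), Mul(Mul(Add(-147, 123), Pow(Add(-65, -25), -1)), -109)) = Add(107352, Mul(Mul(-24, Pow(-90, -1)), -109)) = Add(107352, Mul(Mul(-24, Rational(-1, 90)), -109)) = Add(107352, Mul(Rational(4, 15), -109)) = Add(107352, Rational(-436, 15)) = Rational(1609844, 15)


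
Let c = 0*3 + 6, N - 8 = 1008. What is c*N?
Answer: 6096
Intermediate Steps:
N = 1016 (N = 8 + 1008 = 1016)
c = 6 (c = 0 + 6 = 6)
c*N = 6*1016 = 6096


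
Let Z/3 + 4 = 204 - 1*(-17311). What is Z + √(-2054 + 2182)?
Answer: 52533 + 8*√2 ≈ 52544.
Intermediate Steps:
Z = 52533 (Z = -12 + 3*(204 - 1*(-17311)) = -12 + 3*(204 + 17311) = -12 + 3*17515 = -12 + 52545 = 52533)
Z + √(-2054 + 2182) = 52533 + √(-2054 + 2182) = 52533 + √128 = 52533 + 8*√2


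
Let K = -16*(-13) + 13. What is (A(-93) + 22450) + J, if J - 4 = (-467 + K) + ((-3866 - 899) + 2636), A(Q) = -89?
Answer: 19990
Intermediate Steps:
K = 221 (K = 208 + 13 = 221)
J = -2371 (J = 4 + ((-467 + 221) + ((-3866 - 899) + 2636)) = 4 + (-246 + (-4765 + 2636)) = 4 + (-246 - 2129) = 4 - 2375 = -2371)
(A(-93) + 22450) + J = (-89 + 22450) - 2371 = 22361 - 2371 = 19990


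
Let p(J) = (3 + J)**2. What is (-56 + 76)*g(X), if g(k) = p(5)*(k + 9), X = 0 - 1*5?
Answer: 5120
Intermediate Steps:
X = -5 (X = 0 - 5 = -5)
g(k) = 576 + 64*k (g(k) = (3 + 5)**2*(k + 9) = 8**2*(9 + k) = 64*(9 + k) = 576 + 64*k)
(-56 + 76)*g(X) = (-56 + 76)*(576 + 64*(-5)) = 20*(576 - 320) = 20*256 = 5120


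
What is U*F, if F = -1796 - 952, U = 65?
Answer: -178620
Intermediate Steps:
F = -2748
U*F = 65*(-2748) = -178620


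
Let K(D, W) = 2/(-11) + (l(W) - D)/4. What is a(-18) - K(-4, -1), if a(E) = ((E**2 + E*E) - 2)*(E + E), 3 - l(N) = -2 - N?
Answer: -255836/11 ≈ -23258.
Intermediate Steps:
l(N) = 5 + N (l(N) = 3 - (-2 - N) = 3 + (2 + N) = 5 + N)
K(D, W) = 47/44 - D/4 + W/4 (K(D, W) = 2/(-11) + ((5 + W) - D)/4 = 2*(-1/11) + (5 + W - D)*(1/4) = -2/11 + (5/4 - D/4 + W/4) = 47/44 - D/4 + W/4)
a(E) = 2*E*(-2 + 2*E**2) (a(E) = ((E**2 + E**2) - 2)*(2*E) = (2*E**2 - 2)*(2*E) = (-2 + 2*E**2)*(2*E) = 2*E*(-2 + 2*E**2))
a(-18) - K(-4, -1) = 4*(-18)*(-1 + (-18)**2) - (47/44 - 1/4*(-4) + (1/4)*(-1)) = 4*(-18)*(-1 + 324) - (47/44 + 1 - 1/4) = 4*(-18)*323 - 1*20/11 = -23256 - 20/11 = -255836/11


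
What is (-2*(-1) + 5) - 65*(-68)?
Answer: 4427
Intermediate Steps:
(-2*(-1) + 5) - 65*(-68) = (2 + 5) + 4420 = 7 + 4420 = 4427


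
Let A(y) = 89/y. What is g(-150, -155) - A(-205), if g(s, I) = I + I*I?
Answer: 4893439/205 ≈ 23870.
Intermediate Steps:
g(s, I) = I + I²
g(-150, -155) - A(-205) = -155*(1 - 155) - 89/(-205) = -155*(-154) - 89*(-1)/205 = 23870 - 1*(-89/205) = 23870 + 89/205 = 4893439/205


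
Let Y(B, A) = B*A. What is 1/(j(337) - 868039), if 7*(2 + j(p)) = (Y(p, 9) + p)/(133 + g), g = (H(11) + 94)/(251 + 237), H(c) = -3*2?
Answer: -28434/24681775009 ≈ -1.1520e-6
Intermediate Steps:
H(c) = -6
Y(B, A) = A*B
g = 11/61 (g = (-6 + 94)/(251 + 237) = 88/488 = 88*(1/488) = 11/61 ≈ 0.18033)
j(p) = -2 + 305*p/28434 (j(p) = -2 + ((9*p + p)/(133 + 11/61))/7 = -2 + ((10*p)/(8124/61))/7 = -2 + ((10*p)*(61/8124))/7 = -2 + (305*p/4062)/7 = -2 + 305*p/28434)
1/(j(337) - 868039) = 1/((-2 + (305/28434)*337) - 868039) = 1/((-2 + 102785/28434) - 868039) = 1/(45917/28434 - 868039) = 1/(-24681775009/28434) = -28434/24681775009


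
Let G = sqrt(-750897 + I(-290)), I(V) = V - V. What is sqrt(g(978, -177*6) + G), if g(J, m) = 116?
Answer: sqrt(116 + 3*I*sqrt(83433)) ≈ 22.252 + 19.471*I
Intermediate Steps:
I(V) = 0
G = 3*I*sqrt(83433) (G = sqrt(-750897 + 0) = sqrt(-750897) = 3*I*sqrt(83433) ≈ 866.54*I)
sqrt(g(978, -177*6) + G) = sqrt(116 + 3*I*sqrt(83433))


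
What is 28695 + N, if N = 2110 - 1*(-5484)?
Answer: 36289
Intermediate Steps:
N = 7594 (N = 2110 + 5484 = 7594)
28695 + N = 28695 + 7594 = 36289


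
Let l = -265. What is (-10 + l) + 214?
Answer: -61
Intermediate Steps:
(-10 + l) + 214 = (-10 - 265) + 214 = -275 + 214 = -61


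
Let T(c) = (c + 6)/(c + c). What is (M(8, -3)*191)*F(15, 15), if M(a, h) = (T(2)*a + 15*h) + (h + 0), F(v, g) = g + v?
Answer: -183360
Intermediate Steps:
T(c) = (6 + c)/(2*c) (T(c) = (6 + c)/((2*c)) = (6 + c)*(1/(2*c)) = (6 + c)/(2*c))
M(a, h) = 2*a + 16*h (M(a, h) = (((½)*(6 + 2)/2)*a + 15*h) + (h + 0) = (((½)*(½)*8)*a + 15*h) + h = (2*a + 15*h) + h = 2*a + 16*h)
(M(8, -3)*191)*F(15, 15) = ((2*8 + 16*(-3))*191)*(15 + 15) = ((16 - 48)*191)*30 = -32*191*30 = -6112*30 = -183360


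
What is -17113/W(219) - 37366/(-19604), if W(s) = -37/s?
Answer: 36736107365/362674 ≈ 1.0129e+5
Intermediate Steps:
-17113/W(219) - 37366/(-19604) = -17113/((-37/219)) - 37366/(-19604) = -17113/((-37*1/219)) - 37366*(-1/19604) = -17113/(-37/219) + 18683/9802 = -17113*(-219/37) + 18683/9802 = 3747747/37 + 18683/9802 = 36736107365/362674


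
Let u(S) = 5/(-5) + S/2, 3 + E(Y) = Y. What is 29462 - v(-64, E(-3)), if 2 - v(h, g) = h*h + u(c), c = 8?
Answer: 33559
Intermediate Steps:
E(Y) = -3 + Y
u(S) = -1 + S/2 (u(S) = 5*(-⅕) + S*(½) = -1 + S/2)
v(h, g) = -1 - h² (v(h, g) = 2 - (h*h + (-1 + (½)*8)) = 2 - (h² + (-1 + 4)) = 2 - (h² + 3) = 2 - (3 + h²) = 2 + (-3 - h²) = -1 - h²)
29462 - v(-64, E(-3)) = 29462 - (-1 - 1*(-64)²) = 29462 - (-1 - 1*4096) = 29462 - (-1 - 4096) = 29462 - 1*(-4097) = 29462 + 4097 = 33559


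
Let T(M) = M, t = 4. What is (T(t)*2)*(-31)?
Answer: -248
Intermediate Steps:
(T(t)*2)*(-31) = (4*2)*(-31) = 8*(-31) = -248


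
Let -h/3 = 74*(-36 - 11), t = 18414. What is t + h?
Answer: 28848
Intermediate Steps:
h = 10434 (h = -222*(-36 - 11) = -222*(-47) = -3*(-3478) = 10434)
t + h = 18414 + 10434 = 28848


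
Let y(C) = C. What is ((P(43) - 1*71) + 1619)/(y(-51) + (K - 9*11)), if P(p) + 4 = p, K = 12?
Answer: -23/2 ≈ -11.500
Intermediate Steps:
P(p) = -4 + p
((P(43) - 1*71) + 1619)/(y(-51) + (K - 9*11)) = (((-4 + 43) - 1*71) + 1619)/(-51 + (12 - 9*11)) = ((39 - 71) + 1619)/(-51 + (12 - 99)) = (-32 + 1619)/(-51 - 87) = 1587/(-138) = 1587*(-1/138) = -23/2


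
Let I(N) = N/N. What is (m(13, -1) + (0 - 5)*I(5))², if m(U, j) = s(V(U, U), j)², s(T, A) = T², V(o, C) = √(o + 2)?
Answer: 48400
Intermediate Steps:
I(N) = 1
V(o, C) = √(2 + o)
m(U, j) = (2 + U)² (m(U, j) = ((√(2 + U))²)² = (2 + U)²)
(m(13, -1) + (0 - 5)*I(5))² = ((2 + 13)² + (0 - 5)*1)² = (15² - 5*1)² = (225 - 5)² = 220² = 48400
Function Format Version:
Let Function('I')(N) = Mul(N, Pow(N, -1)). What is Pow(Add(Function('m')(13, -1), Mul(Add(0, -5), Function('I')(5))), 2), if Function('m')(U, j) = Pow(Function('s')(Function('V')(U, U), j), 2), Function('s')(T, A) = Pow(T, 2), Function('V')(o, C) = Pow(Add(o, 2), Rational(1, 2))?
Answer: 48400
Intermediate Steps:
Function('I')(N) = 1
Function('V')(o, C) = Pow(Add(2, o), Rational(1, 2))
Function('m')(U, j) = Pow(Add(2, U), 2) (Function('m')(U, j) = Pow(Pow(Pow(Add(2, U), Rational(1, 2)), 2), 2) = Pow(Add(2, U), 2))
Pow(Add(Function('m')(13, -1), Mul(Add(0, -5), Function('I')(5))), 2) = Pow(Add(Pow(Add(2, 13), 2), Mul(Add(0, -5), 1)), 2) = Pow(Add(Pow(15, 2), Mul(-5, 1)), 2) = Pow(Add(225, -5), 2) = Pow(220, 2) = 48400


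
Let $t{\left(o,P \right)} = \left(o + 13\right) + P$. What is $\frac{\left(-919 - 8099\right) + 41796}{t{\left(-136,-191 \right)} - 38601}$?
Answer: $- \frac{32778}{38915} \approx -0.8423$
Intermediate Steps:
$t{\left(o,P \right)} = 13 + P + o$ ($t{\left(o,P \right)} = \left(13 + o\right) + P = 13 + P + o$)
$\frac{\left(-919 - 8099\right) + 41796}{t{\left(-136,-191 \right)} - 38601} = \frac{\left(-919 - 8099\right) + 41796}{\left(13 - 191 - 136\right) - 38601} = \frac{\left(-919 - 8099\right) + 41796}{-314 - 38601} = \frac{-9018 + 41796}{-38915} = 32778 \left(- \frac{1}{38915}\right) = - \frac{32778}{38915}$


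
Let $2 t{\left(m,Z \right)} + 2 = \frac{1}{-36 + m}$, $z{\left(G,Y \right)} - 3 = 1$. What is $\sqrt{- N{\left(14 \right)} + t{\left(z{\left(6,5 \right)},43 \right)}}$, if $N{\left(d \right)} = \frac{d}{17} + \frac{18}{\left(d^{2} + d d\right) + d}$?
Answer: $\frac{i \sqrt{1435598745}}{27608} \approx 1.3724 i$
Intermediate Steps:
$z{\left(G,Y \right)} = 4$ ($z{\left(G,Y \right)} = 3 + 1 = 4$)
$t{\left(m,Z \right)} = -1 + \frac{1}{2 \left(-36 + m\right)}$
$N{\left(d \right)} = \frac{18}{d + 2 d^{2}} + \frac{d}{17}$ ($N{\left(d \right)} = d \frac{1}{17} + \frac{18}{\left(d^{2} + d^{2}\right) + d} = \frac{d}{17} + \frac{18}{2 d^{2} + d} = \frac{d}{17} + \frac{18}{d + 2 d^{2}} = \frac{18}{d + 2 d^{2}} + \frac{d}{17}$)
$\sqrt{- N{\left(14 \right)} + t{\left(z{\left(6,5 \right)},43 \right)}} = \sqrt{- \frac{306 + 14^{2} + 2 \cdot 14^{3}}{17 \cdot 14 \left(1 + 2 \cdot 14\right)} + \frac{\frac{73}{2} - 4}{-36 + 4}} = \sqrt{- \frac{306 + 196 + 2 \cdot 2744}{17 \cdot 14 \left(1 + 28\right)} + \frac{\frac{73}{2} - 4}{-32}} = \sqrt{- \frac{306 + 196 + 5488}{17 \cdot 14 \cdot 29} - \frac{65}{64}} = \sqrt{- \frac{5990}{17 \cdot 14 \cdot 29} - \frac{65}{64}} = \sqrt{\left(-1\right) \frac{2995}{3451} - \frac{65}{64}} = \sqrt{- \frac{2995}{3451} - \frac{65}{64}} = \sqrt{- \frac{415995}{220864}} = \frac{i \sqrt{1435598745}}{27608}$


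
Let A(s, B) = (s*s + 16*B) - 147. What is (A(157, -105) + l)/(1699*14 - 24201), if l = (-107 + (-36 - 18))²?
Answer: -48743/415 ≈ -117.45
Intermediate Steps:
A(s, B) = -147 + s² + 16*B (A(s, B) = (s² + 16*B) - 147 = -147 + s² + 16*B)
l = 25921 (l = (-107 - 54)² = (-161)² = 25921)
(A(157, -105) + l)/(1699*14 - 24201) = ((-147 + 157² + 16*(-105)) + 25921)/(1699*14 - 24201) = ((-147 + 24649 - 1680) + 25921)/(23786 - 24201) = (22822 + 25921)/(-415) = 48743*(-1/415) = -48743/415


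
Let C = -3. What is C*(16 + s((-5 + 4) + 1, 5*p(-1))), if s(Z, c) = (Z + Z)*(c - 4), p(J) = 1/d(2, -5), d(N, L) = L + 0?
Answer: -48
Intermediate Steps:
d(N, L) = L
p(J) = -1/5 (p(J) = 1/(-5) = -1/5)
s(Z, c) = 2*Z*(-4 + c) (s(Z, c) = (2*Z)*(-4 + c) = 2*Z*(-4 + c))
C*(16 + s((-5 + 4) + 1, 5*p(-1))) = -3*(16 + 2*((-5 + 4) + 1)*(-4 + 5*(-1/5))) = -3*(16 + 2*(-1 + 1)*(-4 - 1)) = -3*(16 + 2*0*(-5)) = -3*(16 + 0) = -3*16 = -48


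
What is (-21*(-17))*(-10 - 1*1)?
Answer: -3927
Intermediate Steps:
(-21*(-17))*(-10 - 1*1) = 357*(-10 - 1) = 357*(-11) = -3927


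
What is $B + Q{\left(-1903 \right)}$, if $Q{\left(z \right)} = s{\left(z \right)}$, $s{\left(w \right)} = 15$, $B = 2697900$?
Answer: $2697915$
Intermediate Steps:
$Q{\left(z \right)} = 15$
$B + Q{\left(-1903 \right)} = 2697900 + 15 = 2697915$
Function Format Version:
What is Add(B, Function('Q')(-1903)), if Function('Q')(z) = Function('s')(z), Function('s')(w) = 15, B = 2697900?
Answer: 2697915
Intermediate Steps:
Function('Q')(z) = 15
Add(B, Function('Q')(-1903)) = Add(2697900, 15) = 2697915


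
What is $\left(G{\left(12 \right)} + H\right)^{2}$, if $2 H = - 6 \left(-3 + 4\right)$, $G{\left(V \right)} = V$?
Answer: $81$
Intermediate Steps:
$H = -3$ ($H = \frac{\left(-6\right) \left(-3 + 4\right)}{2} = \frac{\left(-6\right) 1}{2} = \frac{1}{2} \left(-6\right) = -3$)
$\left(G{\left(12 \right)} + H\right)^{2} = \left(12 - 3\right)^{2} = 9^{2} = 81$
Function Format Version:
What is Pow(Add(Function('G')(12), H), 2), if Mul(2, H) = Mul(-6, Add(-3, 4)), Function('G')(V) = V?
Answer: 81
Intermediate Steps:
H = -3 (H = Mul(Rational(1, 2), Mul(-6, Add(-3, 4))) = Mul(Rational(1, 2), Mul(-6, 1)) = Mul(Rational(1, 2), -6) = -3)
Pow(Add(Function('G')(12), H), 2) = Pow(Add(12, -3), 2) = Pow(9, 2) = 81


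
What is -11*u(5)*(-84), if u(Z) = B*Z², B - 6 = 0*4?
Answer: 138600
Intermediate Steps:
B = 6 (B = 6 + 0*4 = 6 + 0 = 6)
u(Z) = 6*Z²
-11*u(5)*(-84) = -66*5²*(-84) = -66*25*(-84) = -11*150*(-84) = -1650*(-84) = 138600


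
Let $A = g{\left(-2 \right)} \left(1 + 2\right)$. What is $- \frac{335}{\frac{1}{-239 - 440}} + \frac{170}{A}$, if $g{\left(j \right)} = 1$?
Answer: $\frac{682565}{3} \approx 2.2752 \cdot 10^{5}$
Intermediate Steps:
$A = 3$ ($A = 1 \left(1 + 2\right) = 1 \cdot 3 = 3$)
$- \frac{335}{\frac{1}{-239 - 440}} + \frac{170}{A} = - \frac{335}{\frac{1}{-239 - 440}} + \frac{170}{3} = - \frac{335}{\frac{1}{-679}} + 170 \cdot \frac{1}{3} = - \frac{335}{- \frac{1}{679}} + \frac{170}{3} = \left(-335\right) \left(-679\right) + \frac{170}{3} = 227465 + \frac{170}{3} = \frac{682565}{3}$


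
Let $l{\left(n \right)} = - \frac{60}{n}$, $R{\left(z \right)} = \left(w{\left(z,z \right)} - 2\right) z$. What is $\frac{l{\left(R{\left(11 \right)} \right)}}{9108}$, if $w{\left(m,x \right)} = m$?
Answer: $- \frac{5}{75141} \approx -6.6542 \cdot 10^{-5}$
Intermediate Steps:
$R{\left(z \right)} = z \left(-2 + z\right)$ ($R{\left(z \right)} = \left(z - 2\right) z = \left(-2 + z\right) z = z \left(-2 + z\right)$)
$\frac{l{\left(R{\left(11 \right)} \right)}}{9108} = \frac{\left(-60\right) \frac{1}{11 \left(-2 + 11\right)}}{9108} = - \frac{60}{11 \cdot 9} \cdot \frac{1}{9108} = - \frac{60}{99} \cdot \frac{1}{9108} = \left(-60\right) \frac{1}{99} \cdot \frac{1}{9108} = \left(- \frac{20}{33}\right) \frac{1}{9108} = - \frac{5}{75141}$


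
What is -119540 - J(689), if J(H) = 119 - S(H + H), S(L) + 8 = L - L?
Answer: -119667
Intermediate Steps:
S(L) = -8 (S(L) = -8 + (L - L) = -8 + 0 = -8)
J(H) = 127 (J(H) = 119 - 1*(-8) = 119 + 8 = 127)
-119540 - J(689) = -119540 - 1*127 = -119540 - 127 = -119667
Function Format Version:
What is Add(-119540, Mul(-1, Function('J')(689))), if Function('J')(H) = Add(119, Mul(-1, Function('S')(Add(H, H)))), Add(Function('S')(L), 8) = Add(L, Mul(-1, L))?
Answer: -119667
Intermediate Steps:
Function('S')(L) = -8 (Function('S')(L) = Add(-8, Add(L, Mul(-1, L))) = Add(-8, 0) = -8)
Function('J')(H) = 127 (Function('J')(H) = Add(119, Mul(-1, -8)) = Add(119, 8) = 127)
Add(-119540, Mul(-1, Function('J')(689))) = Add(-119540, Mul(-1, 127)) = Add(-119540, -127) = -119667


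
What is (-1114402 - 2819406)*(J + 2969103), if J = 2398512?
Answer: -21115166827920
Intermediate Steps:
(-1114402 - 2819406)*(J + 2969103) = (-1114402 - 2819406)*(2398512 + 2969103) = -3933808*5367615 = -21115166827920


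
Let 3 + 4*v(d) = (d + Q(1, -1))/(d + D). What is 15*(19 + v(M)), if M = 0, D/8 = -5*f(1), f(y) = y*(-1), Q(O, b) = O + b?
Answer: 1095/4 ≈ 273.75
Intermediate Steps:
f(y) = -y
D = 40 (D = 8*(-(-5)) = 8*(-5*(-1)) = 8*5 = 40)
v(d) = -¾ + d/(4*(40 + d)) (v(d) = -¾ + ((d + (1 - 1))/(d + 40))/4 = -¾ + ((d + 0)/(40 + d))/4 = -¾ + (d/(40 + d))/4 = -¾ + d/(4*(40 + d)))
15*(19 + v(M)) = 15*(19 + (-60 - 1*0)/(2*(40 + 0))) = 15*(19 + (½)*(-60 + 0)/40) = 15*(19 + (½)*(1/40)*(-60)) = 15*(19 - ¾) = 15*(73/4) = 1095/4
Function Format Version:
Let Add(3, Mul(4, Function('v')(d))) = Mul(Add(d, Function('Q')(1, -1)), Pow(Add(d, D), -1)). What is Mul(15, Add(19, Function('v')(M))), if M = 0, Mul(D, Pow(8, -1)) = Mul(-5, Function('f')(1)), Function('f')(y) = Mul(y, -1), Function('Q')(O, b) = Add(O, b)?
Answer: Rational(1095, 4) ≈ 273.75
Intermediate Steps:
Function('f')(y) = Mul(-1, y)
D = 40 (D = Mul(8, Mul(-5, Mul(-1, 1))) = Mul(8, Mul(-5, -1)) = Mul(8, 5) = 40)
Function('v')(d) = Add(Rational(-3, 4), Mul(Rational(1, 4), d, Pow(Add(40, d), -1))) (Function('v')(d) = Add(Rational(-3, 4), Mul(Rational(1, 4), Mul(Add(d, Add(1, -1)), Pow(Add(d, 40), -1)))) = Add(Rational(-3, 4), Mul(Rational(1, 4), Mul(Add(d, 0), Pow(Add(40, d), -1)))) = Add(Rational(-3, 4), Mul(Rational(1, 4), Mul(d, Pow(Add(40, d), -1)))) = Add(Rational(-3, 4), Mul(Rational(1, 4), d, Pow(Add(40, d), -1))))
Mul(15, Add(19, Function('v')(M))) = Mul(15, Add(19, Mul(Rational(1, 2), Pow(Add(40, 0), -1), Add(-60, Mul(-1, 0))))) = Mul(15, Add(19, Mul(Rational(1, 2), Pow(40, -1), Add(-60, 0)))) = Mul(15, Add(19, Mul(Rational(1, 2), Rational(1, 40), -60))) = Mul(15, Add(19, Rational(-3, 4))) = Mul(15, Rational(73, 4)) = Rational(1095, 4)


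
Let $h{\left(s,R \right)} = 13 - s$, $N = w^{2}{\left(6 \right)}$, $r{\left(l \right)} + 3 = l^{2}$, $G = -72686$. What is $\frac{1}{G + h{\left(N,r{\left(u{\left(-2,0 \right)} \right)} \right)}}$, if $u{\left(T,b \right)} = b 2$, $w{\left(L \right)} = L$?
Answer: $- \frac{1}{72709} \approx -1.3753 \cdot 10^{-5}$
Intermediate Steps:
$u{\left(T,b \right)} = 2 b$
$r{\left(l \right)} = -3 + l^{2}$
$N = 36$ ($N = 6^{2} = 36$)
$\frac{1}{G + h{\left(N,r{\left(u{\left(-2,0 \right)} \right)} \right)}} = \frac{1}{-72686 + \left(13 - 36\right)} = \frac{1}{-72686 - 23} = \frac{1}{-72709} = - \frac{1}{72709}$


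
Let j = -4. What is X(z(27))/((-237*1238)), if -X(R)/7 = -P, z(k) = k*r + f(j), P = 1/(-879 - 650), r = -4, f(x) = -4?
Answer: 7/448617774 ≈ 1.5603e-8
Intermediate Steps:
P = -1/1529 (P = 1/(-1529) = -1/1529 ≈ -0.00065402)
z(k) = -4 - 4*k (z(k) = k*(-4) - 4 = -4*k - 4 = -4 - 4*k)
X(R) = -7/1529 (X(R) = -(-7)*(-1)/1529 = -7*1/1529 = -7/1529)
X(z(27))/((-237*1238)) = -7/(1529*((-237*1238))) = -7/1529/(-293406) = -7/1529*(-1/293406) = 7/448617774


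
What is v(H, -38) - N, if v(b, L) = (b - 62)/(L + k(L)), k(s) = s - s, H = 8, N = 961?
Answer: -18232/19 ≈ -959.58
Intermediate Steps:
k(s) = 0
v(b, L) = (-62 + b)/L (v(b, L) = (b - 62)/(L + 0) = (-62 + b)/L)
v(H, -38) - N = (-62 + 8)/(-38) - 1*961 = -1/38*(-54) - 961 = 27/19 - 961 = -18232/19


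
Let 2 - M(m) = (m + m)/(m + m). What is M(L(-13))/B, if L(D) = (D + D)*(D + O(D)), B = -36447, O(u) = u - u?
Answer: -1/36447 ≈ -2.7437e-5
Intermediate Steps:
O(u) = 0
L(D) = 2*D**2 (L(D) = (D + D)*(D + 0) = (2*D)*D = 2*D**2)
M(m) = 1 (M(m) = 2 - (m + m)/(m + m) = 2 - 2*m/(2*m) = 2 - 2*m*1/(2*m) = 2 - 1*1 = 2 - 1 = 1)
M(L(-13))/B = 1/(-36447) = 1*(-1/36447) = -1/36447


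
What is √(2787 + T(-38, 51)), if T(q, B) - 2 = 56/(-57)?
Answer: √9058269/57 ≈ 52.802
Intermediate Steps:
T(q, B) = 58/57 (T(q, B) = 2 + 56/(-57) = 2 + 56*(-1/57) = 2 - 56/57 = 58/57)
√(2787 + T(-38, 51)) = √(2787 + 58/57) = √(158917/57) = √9058269/57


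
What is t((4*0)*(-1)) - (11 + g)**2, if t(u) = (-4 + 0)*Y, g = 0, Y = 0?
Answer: -121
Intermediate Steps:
t(u) = 0 (t(u) = (-4 + 0)*0 = -4*0 = 0)
t((4*0)*(-1)) - (11 + g)**2 = 0 - (11 + 0)**2 = 0 - 1*11**2 = 0 - 1*121 = 0 - 121 = -121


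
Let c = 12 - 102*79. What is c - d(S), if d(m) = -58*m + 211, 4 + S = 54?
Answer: -5357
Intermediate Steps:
S = 50 (S = -4 + 54 = 50)
c = -8046 (c = 12 - 8058 = -8046)
d(m) = 211 - 58*m
c - d(S) = -8046 - (211 - 58*50) = -8046 - (211 - 2900) = -8046 - 1*(-2689) = -8046 + 2689 = -5357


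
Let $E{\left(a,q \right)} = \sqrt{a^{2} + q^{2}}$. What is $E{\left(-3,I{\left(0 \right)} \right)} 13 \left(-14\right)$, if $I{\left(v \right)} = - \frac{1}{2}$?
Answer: $- 91 \sqrt{37} \approx -553.53$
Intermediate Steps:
$I{\left(v \right)} = - \frac{1}{2}$ ($I{\left(v \right)} = \left(-1\right) \frac{1}{2} = - \frac{1}{2}$)
$E{\left(-3,I{\left(0 \right)} \right)} 13 \left(-14\right) = \sqrt{\left(-3\right)^{2} + \left(- \frac{1}{2}\right)^{2}} \cdot 13 \left(-14\right) = \sqrt{9 + \frac{1}{4}} \cdot 13 \left(-14\right) = \sqrt{\frac{37}{4}} \cdot 13 \left(-14\right) = \frac{\sqrt{37}}{2} \cdot 13 \left(-14\right) = \frac{13 \sqrt{37}}{2} \left(-14\right) = - 91 \sqrt{37}$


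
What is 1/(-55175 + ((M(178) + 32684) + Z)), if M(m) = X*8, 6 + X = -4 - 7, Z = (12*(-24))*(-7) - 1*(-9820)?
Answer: -1/10791 ≈ -9.2670e-5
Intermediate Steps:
Z = 11836 (Z = -288*(-7) + 9820 = 2016 + 9820 = 11836)
X = -17 (X = -6 + (-4 - 7) = -6 - 11 = -17)
M(m) = -136 (M(m) = -17*8 = -136)
1/(-55175 + ((M(178) + 32684) + Z)) = 1/(-55175 + ((-136 + 32684) + 11836)) = 1/(-55175 + (32548 + 11836)) = 1/(-55175 + 44384) = 1/(-10791) = -1/10791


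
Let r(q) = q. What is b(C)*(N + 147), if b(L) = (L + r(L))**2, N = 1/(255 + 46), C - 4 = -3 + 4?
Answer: 4424800/301 ≈ 14700.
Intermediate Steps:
C = 5 (C = 4 + (-3 + 4) = 4 + 1 = 5)
N = 1/301 ≈ 0.0033223
b(L) = 4*L**2 (b(L) = (L + L)**2 = (2*L)**2 = 4*L**2)
b(C)*(N + 147) = (4*5**2)*(1/301 + 147) = (4*25)*(44248/301) = 100*(44248/301) = 4424800/301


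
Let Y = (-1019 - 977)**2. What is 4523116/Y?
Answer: 1130779/996004 ≈ 1.1353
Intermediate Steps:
Y = 3984016 (Y = (-1996)**2 = 3984016)
4523116/Y = 4523116/3984016 = 4523116*(1/3984016) = 1130779/996004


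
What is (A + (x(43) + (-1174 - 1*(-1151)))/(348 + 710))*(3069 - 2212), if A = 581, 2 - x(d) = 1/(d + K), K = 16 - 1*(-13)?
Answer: 37928028751/76176 ≈ 4.9790e+5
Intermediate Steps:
K = 29 (K = 16 + 13 = 29)
x(d) = 2 - 1/(29 + d) (x(d) = 2 - 1/(d + 29) = 2 - 1/(29 + d))
(A + (x(43) + (-1174 - 1*(-1151)))/(348 + 710))*(3069 - 2212) = (581 + ((57 + 2*43)/(29 + 43) + (-1174 - 1*(-1151)))/(348 + 710))*(3069 - 2212) = (581 + ((57 + 86)/72 + (-1174 + 1151))/1058)*857 = (581 + ((1/72)*143 - 23)*(1/1058))*857 = (581 + (143/72 - 23)*(1/1058))*857 = (581 - 1513/72*1/1058)*857 = (581 - 1513/76176)*857 = (44256743/76176)*857 = 37928028751/76176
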